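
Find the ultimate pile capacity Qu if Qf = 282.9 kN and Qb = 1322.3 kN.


Result: 1605.2 kN

Derivation:
Using Qu = Qf + Qb
Qu = 282.9 + 1322.3
Qu = 1605.2 kN


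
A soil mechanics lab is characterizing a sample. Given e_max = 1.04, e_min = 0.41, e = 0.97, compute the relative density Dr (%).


Using Dr = (e_max - e) / (e_max - e_min) * 100
e_max - e = 1.04 - 0.97 = 0.07
e_max - e_min = 1.04 - 0.41 = 0.63
Dr = 0.07 / 0.63 * 100
Dr = 11.11 %


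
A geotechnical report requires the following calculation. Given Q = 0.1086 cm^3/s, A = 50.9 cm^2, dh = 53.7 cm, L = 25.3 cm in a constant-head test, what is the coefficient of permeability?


Result: 0.001005 cm/s

Derivation:
Compute hydraulic gradient:
i = dh / L = 53.7 / 25.3 = 2.12253
Then apply Darcy's law:
k = Q / (A * i)
k = 0.1086 / (50.9 * 2.12253)
k = 0.1086 / 108.037
k = 0.001005 cm/s


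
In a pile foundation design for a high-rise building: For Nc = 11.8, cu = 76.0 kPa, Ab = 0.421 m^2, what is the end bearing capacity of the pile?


Using Qb = Nc * cu * Ab
Qb = 11.8 * 76.0 * 0.421
Qb = 377.55 kN


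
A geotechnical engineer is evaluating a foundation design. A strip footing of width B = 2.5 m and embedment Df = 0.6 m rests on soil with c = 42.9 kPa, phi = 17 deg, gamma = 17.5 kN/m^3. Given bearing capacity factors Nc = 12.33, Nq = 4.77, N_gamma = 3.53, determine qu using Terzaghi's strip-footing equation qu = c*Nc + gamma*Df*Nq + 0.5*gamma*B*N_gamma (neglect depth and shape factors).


Compute qu = c*Nc + gamma*Df*Nq + 0.5*gamma*B*N_gamma
Term 1: 42.9 * 12.33 = 528.957
Term 2: 17.5 * 0.6 * 4.77 = 50.085
Term 3: 0.5 * 17.5 * 2.5 * 3.53 = 77.21875
qu = 528.957 + 50.085 + 77.21875
qu = 656.26 kPa


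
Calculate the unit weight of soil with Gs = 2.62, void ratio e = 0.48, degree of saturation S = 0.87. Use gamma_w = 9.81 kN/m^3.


Result: 20.134 kN/m^3

Derivation:
Using gamma = gamma_w * (Gs + S*e) / (1 + e)
Numerator: Gs + S*e = 2.62 + 0.87*0.48 = 3.0376
Denominator: 1 + e = 1 + 0.48 = 1.48
gamma = 9.81 * 3.0376 / 1.48
gamma = 20.134 kN/m^3


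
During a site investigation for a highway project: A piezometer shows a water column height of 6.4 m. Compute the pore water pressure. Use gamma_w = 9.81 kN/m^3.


Using u = gamma_w * h_w
u = 9.81 * 6.4
u = 62.78 kPa


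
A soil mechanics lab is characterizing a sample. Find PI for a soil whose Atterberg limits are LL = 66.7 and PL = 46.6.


Result: 20.1

Derivation:
Using PI = LL - PL
PI = 66.7 - 46.6
PI = 20.1


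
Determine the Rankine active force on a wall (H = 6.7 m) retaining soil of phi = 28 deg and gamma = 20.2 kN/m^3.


Compute active earth pressure coefficient:
Ka = tan^2(45 - phi/2) = tan^2(31.0) = 0.361033
Compute active force:
Pa = 0.5 * Ka * gamma * H^2
Pa = 0.5 * 0.361033 * 20.2 * 6.7^2
Pa = 163.69 kN/m


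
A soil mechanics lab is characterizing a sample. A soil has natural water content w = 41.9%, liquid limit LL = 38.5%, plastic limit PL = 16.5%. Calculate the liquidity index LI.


First compute the plasticity index:
PI = LL - PL = 38.5 - 16.5 = 22.0
Then compute the liquidity index:
LI = (w - PL) / PI
LI = (41.9 - 16.5) / 22.0
LI = 1.155


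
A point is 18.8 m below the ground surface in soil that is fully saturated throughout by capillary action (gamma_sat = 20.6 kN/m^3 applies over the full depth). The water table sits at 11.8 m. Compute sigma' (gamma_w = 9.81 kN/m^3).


Total stress = gamma_sat * depth
sigma = 20.6 * 18.8 = 387.28 kPa
Pore water pressure u = gamma_w * (depth - d_wt)
u = 9.81 * (18.8 - 11.8) = 68.67 kPa
Effective stress = sigma - u
sigma' = 387.28 - 68.67 = 318.61 kPa


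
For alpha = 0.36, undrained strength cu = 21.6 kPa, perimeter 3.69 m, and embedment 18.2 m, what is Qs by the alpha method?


Using Qs = alpha * cu * perimeter * L
Qs = 0.36 * 21.6 * 3.69 * 18.2
Qs = 522.22 kN


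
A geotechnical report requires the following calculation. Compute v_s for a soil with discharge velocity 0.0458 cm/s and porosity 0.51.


Using v_s = v_d / n
v_s = 0.0458 / 0.51
v_s = 0.0898 cm/s


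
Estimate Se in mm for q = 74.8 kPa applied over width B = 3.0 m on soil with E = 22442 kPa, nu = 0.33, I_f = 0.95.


Result: 8.465 mm

Derivation:
Using Se = q * B * (1 - nu^2) * I_f / E
1 - nu^2 = 1 - 0.33^2 = 0.8911
Se = 74.8 * 3.0 * 0.8911 * 0.95 / 22442
Se = 0.008465 m
Convert to mm: Se = 0.008465 * 1000 = 8.465 mm


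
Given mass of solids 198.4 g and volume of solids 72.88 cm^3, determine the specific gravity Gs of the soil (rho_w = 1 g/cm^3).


Result: 2.722

Derivation:
Using Gs = m_s / (V_s * rho_w)
Since rho_w = 1 g/cm^3:
Gs = 198.4 / 72.88
Gs = 2.722


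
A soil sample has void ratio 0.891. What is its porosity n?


Result: 0.4712

Derivation:
Using the relation n = e / (1 + e)
n = 0.891 / (1 + 0.891)
n = 0.891 / 1.891
n = 0.4712


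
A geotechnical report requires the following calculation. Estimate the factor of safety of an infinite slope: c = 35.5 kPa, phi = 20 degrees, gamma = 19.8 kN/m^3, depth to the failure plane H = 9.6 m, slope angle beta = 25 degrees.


Using Fs = c / (gamma*H*sin(beta)*cos(beta)) + tan(phi)/tan(beta)
Cohesion contribution = 35.5 / (19.8*9.6*sin(25)*cos(25))
Cohesion contribution = 0.487605
Friction contribution = tan(20)/tan(25) = 0.780537
Fs = 0.487605 + 0.780537
Fs = 1.268


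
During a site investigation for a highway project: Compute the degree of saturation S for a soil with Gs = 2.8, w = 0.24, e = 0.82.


Using S = Gs * w / e
S = 2.8 * 0.24 / 0.82
S = 0.8195


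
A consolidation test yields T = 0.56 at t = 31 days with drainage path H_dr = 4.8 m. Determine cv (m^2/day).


Result: 0.41621 m^2/day

Derivation:
Using cv = T * H_dr^2 / t
H_dr^2 = 4.8^2 = 23.04
cv = 0.56 * 23.04 / 31
cv = 0.41621 m^2/day


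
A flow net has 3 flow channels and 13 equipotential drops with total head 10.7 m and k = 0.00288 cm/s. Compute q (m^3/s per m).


Convert k to m/s for unit consistency with H:
k = 0.00288 cm/s = 0.00288 / 100 m/s = 2.88e-05 m/s
Using q = k * H * Nf / Nd
Nf / Nd = 3 / 13 = 0.2308
q = 2.88e-05 * 10.7 * 0.2308
q = 7.111e-05 m^3/s per m


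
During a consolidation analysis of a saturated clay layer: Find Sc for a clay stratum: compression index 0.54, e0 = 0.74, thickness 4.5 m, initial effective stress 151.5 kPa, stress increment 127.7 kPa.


Result: 0.3708 m

Derivation:
Using Sc = Cc * H / (1 + e0) * log10((sigma0 + delta_sigma) / sigma0)
Stress ratio = (151.5 + 127.7) / 151.5 = 1.8429
log10(1.8429) = 0.265503
Cc * H / (1 + e0) = 0.54 * 4.5 / (1 + 0.74) = 1.39655
Sc = 1.39655 * 0.265503
Sc = 0.3708 m


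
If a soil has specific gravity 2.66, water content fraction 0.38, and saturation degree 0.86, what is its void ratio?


Result: 1.1753

Derivation:
Using the relation e = Gs * w / S
e = 2.66 * 0.38 / 0.86
e = 1.1753


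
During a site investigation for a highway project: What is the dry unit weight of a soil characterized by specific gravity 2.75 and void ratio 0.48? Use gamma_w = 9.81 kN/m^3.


Using gamma_d = Gs * gamma_w / (1 + e)
gamma_d = 2.75 * 9.81 / (1 + 0.48)
gamma_d = 2.75 * 9.81 / 1.48
gamma_d = 18.228 kN/m^3


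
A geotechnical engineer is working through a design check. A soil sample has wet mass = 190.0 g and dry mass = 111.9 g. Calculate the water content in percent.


Using w = (m_wet - m_dry) / m_dry * 100
m_wet - m_dry = 190.0 - 111.9 = 78.1 g
w = 78.1 / 111.9 * 100
w = 69.79 %


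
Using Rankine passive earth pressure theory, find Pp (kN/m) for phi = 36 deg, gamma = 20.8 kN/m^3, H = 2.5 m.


Result: 250.37 kN/m

Derivation:
Compute passive earth pressure coefficient:
Kp = tan^2(45 + phi/2) = tan^2(63.0) = 3.85184
Compute passive force:
Pp = 0.5 * Kp * gamma * H^2
Pp = 0.5 * 3.85184 * 20.8 * 2.5^2
Pp = 250.37 kN/m


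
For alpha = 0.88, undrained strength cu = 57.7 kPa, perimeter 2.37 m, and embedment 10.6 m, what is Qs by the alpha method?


Using Qs = alpha * cu * perimeter * L
Qs = 0.88 * 57.7 * 2.37 * 10.6
Qs = 1275.59 kN


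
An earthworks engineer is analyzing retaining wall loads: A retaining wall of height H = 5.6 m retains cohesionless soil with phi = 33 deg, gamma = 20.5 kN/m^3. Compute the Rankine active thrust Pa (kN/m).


Result: 94.76 kN/m

Derivation:
Compute active earth pressure coefficient:
Ka = tan^2(45 - phi/2) = tan^2(28.5) = 0.294801
Compute active force:
Pa = 0.5 * Ka * gamma * H^2
Pa = 0.5 * 0.294801 * 20.5 * 5.6^2
Pa = 94.76 kN/m


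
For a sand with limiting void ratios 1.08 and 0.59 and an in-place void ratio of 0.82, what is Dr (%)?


Using Dr = (e_max - e) / (e_max - e_min) * 100
e_max - e = 1.08 - 0.82 = 0.26
e_max - e_min = 1.08 - 0.59 = 0.49
Dr = 0.26 / 0.49 * 100
Dr = 53.06 %


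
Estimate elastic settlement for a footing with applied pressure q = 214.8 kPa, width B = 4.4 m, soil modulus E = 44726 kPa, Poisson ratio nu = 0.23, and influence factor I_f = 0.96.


Result: 19.213 mm

Derivation:
Using Se = q * B * (1 - nu^2) * I_f / E
1 - nu^2 = 1 - 0.23^2 = 0.9471
Se = 214.8 * 4.4 * 0.9471 * 0.96 / 44726
Se = 0.019213 m
Convert to mm: Se = 0.019213 * 1000 = 19.213 mm


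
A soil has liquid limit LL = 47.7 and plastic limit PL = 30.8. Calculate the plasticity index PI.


Using PI = LL - PL
PI = 47.7 - 30.8
PI = 16.9


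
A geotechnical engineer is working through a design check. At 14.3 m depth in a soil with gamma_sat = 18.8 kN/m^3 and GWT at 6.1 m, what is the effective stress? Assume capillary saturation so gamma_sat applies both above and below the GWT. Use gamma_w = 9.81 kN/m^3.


Result: 188.4 kPa

Derivation:
Total stress = gamma_sat * depth
sigma = 18.8 * 14.3 = 268.84 kPa
Pore water pressure u = gamma_w * (depth - d_wt)
u = 9.81 * (14.3 - 6.1) = 80.442 kPa
Effective stress = sigma - u
sigma' = 268.84 - 80.442 = 188.4 kPa


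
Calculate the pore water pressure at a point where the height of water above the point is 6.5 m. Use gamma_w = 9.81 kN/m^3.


Result: 63.77 kPa

Derivation:
Using u = gamma_w * h_w
u = 9.81 * 6.5
u = 63.77 kPa


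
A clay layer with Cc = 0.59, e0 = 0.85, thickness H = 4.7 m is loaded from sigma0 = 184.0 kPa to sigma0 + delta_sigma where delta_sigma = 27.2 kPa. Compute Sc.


Using Sc = Cc * H / (1 + e0) * log10((sigma0 + delta_sigma) / sigma0)
Stress ratio = (184.0 + 27.2) / 184.0 = 1.14783
log10(1.14783) = 0.0598761
Cc * H / (1 + e0) = 0.59 * 4.7 / (1 + 0.85) = 1.49892
Sc = 1.49892 * 0.0598761
Sc = 0.0897 m


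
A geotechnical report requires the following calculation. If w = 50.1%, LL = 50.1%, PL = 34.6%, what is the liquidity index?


Result: 1.0

Derivation:
First compute the plasticity index:
PI = LL - PL = 50.1 - 34.6 = 15.5
Then compute the liquidity index:
LI = (w - PL) / PI
LI = (50.1 - 34.6) / 15.5
LI = 1.0


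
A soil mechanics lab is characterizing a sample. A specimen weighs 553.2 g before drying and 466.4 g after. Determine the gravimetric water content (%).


Using w = (m_wet - m_dry) / m_dry * 100
m_wet - m_dry = 553.2 - 466.4 = 86.8 g
w = 86.8 / 466.4 * 100
w = 18.61 %


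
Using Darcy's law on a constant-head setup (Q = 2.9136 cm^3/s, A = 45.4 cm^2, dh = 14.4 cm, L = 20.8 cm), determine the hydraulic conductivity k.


Compute hydraulic gradient:
i = dh / L = 14.4 / 20.8 = 0.692308
Then apply Darcy's law:
k = Q / (A * i)
k = 2.9136 / (45.4 * 0.692308)
k = 2.9136 / 31.4308
k = 0.092699 cm/s


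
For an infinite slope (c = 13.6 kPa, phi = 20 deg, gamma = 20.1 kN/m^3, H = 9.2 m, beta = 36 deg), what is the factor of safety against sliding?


Using Fs = c / (gamma*H*sin(beta)*cos(beta)) + tan(phi)/tan(beta)
Cohesion contribution = 13.6 / (20.1*9.2*sin(36)*cos(36))
Cohesion contribution = 0.15466
Friction contribution = tan(20)/tan(36) = 0.500962
Fs = 0.15466 + 0.500962
Fs = 0.656


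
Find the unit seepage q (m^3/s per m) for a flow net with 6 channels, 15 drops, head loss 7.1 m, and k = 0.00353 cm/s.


Result: 0.0001003 m^3/s per m

Derivation:
Convert k to m/s for unit consistency with H:
k = 0.00353 cm/s = 0.00353 / 100 m/s = 3.53e-05 m/s
Using q = k * H * Nf / Nd
Nf / Nd = 6 / 15 = 0.4
q = 3.53e-05 * 7.1 * 0.4
q = 0.0001003 m^3/s per m


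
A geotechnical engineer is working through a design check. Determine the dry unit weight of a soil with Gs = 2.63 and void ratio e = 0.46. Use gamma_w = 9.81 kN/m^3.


Using gamma_d = Gs * gamma_w / (1 + e)
gamma_d = 2.63 * 9.81 / (1 + 0.46)
gamma_d = 2.63 * 9.81 / 1.46
gamma_d = 17.671 kN/m^3


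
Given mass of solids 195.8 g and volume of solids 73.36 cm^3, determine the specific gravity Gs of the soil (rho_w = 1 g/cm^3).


Using Gs = m_s / (V_s * rho_w)
Since rho_w = 1 g/cm^3:
Gs = 195.8 / 73.36
Gs = 2.669


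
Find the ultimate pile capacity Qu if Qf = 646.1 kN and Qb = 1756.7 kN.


Using Qu = Qf + Qb
Qu = 646.1 + 1756.7
Qu = 2402.8 kN


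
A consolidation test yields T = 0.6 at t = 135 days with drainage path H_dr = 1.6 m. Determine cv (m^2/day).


Result: 0.01138 m^2/day

Derivation:
Using cv = T * H_dr^2 / t
H_dr^2 = 1.6^2 = 2.56
cv = 0.6 * 2.56 / 135
cv = 0.01138 m^2/day


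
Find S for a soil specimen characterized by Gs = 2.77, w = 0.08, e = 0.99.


Result: 0.2238

Derivation:
Using S = Gs * w / e
S = 2.77 * 0.08 / 0.99
S = 0.2238


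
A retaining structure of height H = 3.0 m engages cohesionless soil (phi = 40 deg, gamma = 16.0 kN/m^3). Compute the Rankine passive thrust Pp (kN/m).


Result: 331.12 kN/m

Derivation:
Compute passive earth pressure coefficient:
Kp = tan^2(45 + phi/2) = tan^2(65.0) = 4.59891
Compute passive force:
Pp = 0.5 * Kp * gamma * H^2
Pp = 0.5 * 4.59891 * 16.0 * 3.0^2
Pp = 331.12 kN/m


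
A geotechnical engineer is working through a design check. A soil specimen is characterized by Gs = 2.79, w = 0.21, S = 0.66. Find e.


Using the relation e = Gs * w / S
e = 2.79 * 0.21 / 0.66
e = 0.8877


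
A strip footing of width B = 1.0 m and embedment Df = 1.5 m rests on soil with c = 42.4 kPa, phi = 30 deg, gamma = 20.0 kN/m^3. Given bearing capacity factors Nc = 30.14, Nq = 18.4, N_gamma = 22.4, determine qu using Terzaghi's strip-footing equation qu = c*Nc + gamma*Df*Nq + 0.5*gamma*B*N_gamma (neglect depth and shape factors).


Result: 2053.94 kPa

Derivation:
Compute qu = c*Nc + gamma*Df*Nq + 0.5*gamma*B*N_gamma
Term 1: 42.4 * 30.14 = 1277.936
Term 2: 20.0 * 1.5 * 18.4 = 552.0
Term 3: 0.5 * 20.0 * 1.0 * 22.4 = 224.0
qu = 1277.936 + 552.0 + 224.0
qu = 2053.94 kPa


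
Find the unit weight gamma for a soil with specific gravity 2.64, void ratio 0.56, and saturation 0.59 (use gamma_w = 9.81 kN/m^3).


Using gamma = gamma_w * (Gs + S*e) / (1 + e)
Numerator: Gs + S*e = 2.64 + 0.59*0.56 = 2.9704
Denominator: 1 + e = 1 + 0.56 = 1.56
gamma = 9.81 * 2.9704 / 1.56
gamma = 18.679 kN/m^3


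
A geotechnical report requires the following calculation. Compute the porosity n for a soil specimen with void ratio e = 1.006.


Using the relation n = e / (1 + e)
n = 1.006 / (1 + 1.006)
n = 1.006 / 2.006
n = 0.5015


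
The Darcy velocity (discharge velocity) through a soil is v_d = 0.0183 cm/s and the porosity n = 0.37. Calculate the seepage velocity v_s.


Result: 0.04946 cm/s

Derivation:
Using v_s = v_d / n
v_s = 0.0183 / 0.37
v_s = 0.04946 cm/s


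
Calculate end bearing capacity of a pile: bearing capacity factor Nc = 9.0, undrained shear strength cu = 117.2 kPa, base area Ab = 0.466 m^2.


Using Qb = Nc * cu * Ab
Qb = 9.0 * 117.2 * 0.466
Qb = 491.54 kN


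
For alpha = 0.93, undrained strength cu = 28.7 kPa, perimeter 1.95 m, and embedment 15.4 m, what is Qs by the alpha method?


Using Qs = alpha * cu * perimeter * L
Qs = 0.93 * 28.7 * 1.95 * 15.4
Qs = 801.53 kN


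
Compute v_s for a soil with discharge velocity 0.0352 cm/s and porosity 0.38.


Result: 0.09263 cm/s

Derivation:
Using v_s = v_d / n
v_s = 0.0352 / 0.38
v_s = 0.09263 cm/s


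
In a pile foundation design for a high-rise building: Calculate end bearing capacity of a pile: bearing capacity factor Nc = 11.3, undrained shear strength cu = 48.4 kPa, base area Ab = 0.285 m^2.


Using Qb = Nc * cu * Ab
Qb = 11.3 * 48.4 * 0.285
Qb = 155.87 kN


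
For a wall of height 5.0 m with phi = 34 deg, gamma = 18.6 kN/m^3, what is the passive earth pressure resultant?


Compute passive earth pressure coefficient:
Kp = tan^2(45 + phi/2) = tan^2(62.0) = 3.537132
Compute passive force:
Pp = 0.5 * Kp * gamma * H^2
Pp = 0.5 * 3.537132 * 18.6 * 5.0^2
Pp = 822.38 kN/m


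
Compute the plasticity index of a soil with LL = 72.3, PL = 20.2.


Result: 52.1

Derivation:
Using PI = LL - PL
PI = 72.3 - 20.2
PI = 52.1


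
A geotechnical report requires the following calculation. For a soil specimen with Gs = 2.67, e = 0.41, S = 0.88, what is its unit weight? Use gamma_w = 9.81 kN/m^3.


Using gamma = gamma_w * (Gs + S*e) / (1 + e)
Numerator: Gs + S*e = 2.67 + 0.88*0.41 = 3.0308
Denominator: 1 + e = 1 + 0.41 = 1.41
gamma = 9.81 * 3.0308 / 1.41
gamma = 21.087 kN/m^3


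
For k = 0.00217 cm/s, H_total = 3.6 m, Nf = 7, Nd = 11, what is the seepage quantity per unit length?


Convert k to m/s for unit consistency with H:
k = 0.00217 cm/s = 0.00217 / 100 m/s = 2.17e-05 m/s
Using q = k * H * Nf / Nd
Nf / Nd = 7 / 11 = 0.6364
q = 2.17e-05 * 3.6 * 0.6364
q = 4.971e-05 m^3/s per m


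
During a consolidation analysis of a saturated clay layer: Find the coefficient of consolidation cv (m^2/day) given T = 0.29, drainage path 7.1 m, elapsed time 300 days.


Result: 0.04873 m^2/day

Derivation:
Using cv = T * H_dr^2 / t
H_dr^2 = 7.1^2 = 50.41
cv = 0.29 * 50.41 / 300
cv = 0.04873 m^2/day


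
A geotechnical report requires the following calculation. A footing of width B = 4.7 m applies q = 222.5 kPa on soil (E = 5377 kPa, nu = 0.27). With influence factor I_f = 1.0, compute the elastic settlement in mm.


Result: 180.308 mm

Derivation:
Using Se = q * B * (1 - nu^2) * I_f / E
1 - nu^2 = 1 - 0.27^2 = 0.9271
Se = 222.5 * 4.7 * 0.9271 * 1.0 / 5377
Se = 0.180308 m
Convert to mm: Se = 0.180308 * 1000 = 180.308 mm


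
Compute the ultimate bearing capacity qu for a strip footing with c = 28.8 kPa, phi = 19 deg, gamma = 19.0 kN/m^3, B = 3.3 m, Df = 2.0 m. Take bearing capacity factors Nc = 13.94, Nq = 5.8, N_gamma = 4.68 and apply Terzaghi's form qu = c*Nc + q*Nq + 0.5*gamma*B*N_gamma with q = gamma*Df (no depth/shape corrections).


Compute qu = c*Nc + gamma*Df*Nq + 0.5*gamma*B*N_gamma
Term 1: 28.8 * 13.94 = 401.472
Term 2: 19.0 * 2.0 * 5.8 = 220.4
Term 3: 0.5 * 19.0 * 3.3 * 4.68 = 146.718
qu = 401.472 + 220.4 + 146.718
qu = 768.59 kPa


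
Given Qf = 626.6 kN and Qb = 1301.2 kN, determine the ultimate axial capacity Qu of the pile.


Using Qu = Qf + Qb
Qu = 626.6 + 1301.2
Qu = 1927.8 kN


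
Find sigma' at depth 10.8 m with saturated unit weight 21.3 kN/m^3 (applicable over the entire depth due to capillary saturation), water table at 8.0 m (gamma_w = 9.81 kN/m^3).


Total stress = gamma_sat * depth
sigma = 21.3 * 10.8 = 230.04 kPa
Pore water pressure u = gamma_w * (depth - d_wt)
u = 9.81 * (10.8 - 8.0) = 27.468 kPa
Effective stress = sigma - u
sigma' = 230.04 - 27.468 = 202.57 kPa


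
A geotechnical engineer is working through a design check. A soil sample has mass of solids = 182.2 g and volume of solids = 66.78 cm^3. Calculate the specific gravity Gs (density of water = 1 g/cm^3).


Using Gs = m_s / (V_s * rho_w)
Since rho_w = 1 g/cm^3:
Gs = 182.2 / 66.78
Gs = 2.728


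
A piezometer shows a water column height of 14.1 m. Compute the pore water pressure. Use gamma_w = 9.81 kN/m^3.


Using u = gamma_w * h_w
u = 9.81 * 14.1
u = 138.32 kPa


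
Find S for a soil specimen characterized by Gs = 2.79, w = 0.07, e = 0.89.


Result: 0.2194

Derivation:
Using S = Gs * w / e
S = 2.79 * 0.07 / 0.89
S = 0.2194


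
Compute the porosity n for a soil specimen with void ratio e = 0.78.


Using the relation n = e / (1 + e)
n = 0.78 / (1 + 0.78)
n = 0.78 / 1.78
n = 0.4382


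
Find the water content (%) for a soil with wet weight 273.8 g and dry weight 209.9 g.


Using w = (m_wet - m_dry) / m_dry * 100
m_wet - m_dry = 273.8 - 209.9 = 63.9 g
w = 63.9 / 209.9 * 100
w = 30.44 %


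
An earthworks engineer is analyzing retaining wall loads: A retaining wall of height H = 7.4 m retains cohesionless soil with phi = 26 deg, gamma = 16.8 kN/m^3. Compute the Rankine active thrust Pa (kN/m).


Compute active earth pressure coefficient:
Ka = tan^2(45 - phi/2) = tan^2(32.0) = 0.390462
Compute active force:
Pa = 0.5 * Ka * gamma * H^2
Pa = 0.5 * 0.390462 * 16.8 * 7.4^2
Pa = 179.61 kN/m


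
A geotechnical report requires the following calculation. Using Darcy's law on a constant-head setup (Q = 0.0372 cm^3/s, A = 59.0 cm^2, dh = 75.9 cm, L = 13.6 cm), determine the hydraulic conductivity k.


Compute hydraulic gradient:
i = dh / L = 75.9 / 13.6 = 5.58088
Then apply Darcy's law:
k = Q / (A * i)
k = 0.0372 / (59.0 * 5.58088)
k = 0.0372 / 329.272
k = 0.000113 cm/s


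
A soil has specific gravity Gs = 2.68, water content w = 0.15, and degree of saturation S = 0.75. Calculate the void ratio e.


Using the relation e = Gs * w / S
e = 2.68 * 0.15 / 0.75
e = 0.536


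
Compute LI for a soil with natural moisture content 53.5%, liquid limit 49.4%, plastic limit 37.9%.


First compute the plasticity index:
PI = LL - PL = 49.4 - 37.9 = 11.5
Then compute the liquidity index:
LI = (w - PL) / PI
LI = (53.5 - 37.9) / 11.5
LI = 1.357


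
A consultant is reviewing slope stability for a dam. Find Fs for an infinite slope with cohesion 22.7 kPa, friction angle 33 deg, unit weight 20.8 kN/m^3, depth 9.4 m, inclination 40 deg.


Using Fs = c / (gamma*H*sin(beta)*cos(beta)) + tan(phi)/tan(beta)
Cohesion contribution = 22.7 / (20.8*9.4*sin(40)*cos(40))
Cohesion contribution = 0.235783
Friction contribution = tan(33)/tan(40) = 0.773934
Fs = 0.235783 + 0.773934
Fs = 1.01


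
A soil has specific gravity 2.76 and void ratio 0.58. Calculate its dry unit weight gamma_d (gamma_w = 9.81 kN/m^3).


Result: 17.136 kN/m^3

Derivation:
Using gamma_d = Gs * gamma_w / (1 + e)
gamma_d = 2.76 * 9.81 / (1 + 0.58)
gamma_d = 2.76 * 9.81 / 1.58
gamma_d = 17.136 kN/m^3


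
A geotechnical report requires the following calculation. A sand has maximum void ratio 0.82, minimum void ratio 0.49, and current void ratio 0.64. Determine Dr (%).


Result: 54.55 %

Derivation:
Using Dr = (e_max - e) / (e_max - e_min) * 100
e_max - e = 0.82 - 0.64 = 0.18
e_max - e_min = 0.82 - 0.49 = 0.33
Dr = 0.18 / 0.33 * 100
Dr = 54.55 %


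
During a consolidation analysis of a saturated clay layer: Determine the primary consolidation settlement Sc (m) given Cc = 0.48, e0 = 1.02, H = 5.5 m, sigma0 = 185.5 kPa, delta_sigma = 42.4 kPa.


Using Sc = Cc * H / (1 + e0) * log10((sigma0 + delta_sigma) / sigma0)
Stress ratio = (185.5 + 42.4) / 185.5 = 1.22857
log10(1.22857) = 0.0894004
Cc * H / (1 + e0) = 0.48 * 5.5 / (1 + 1.02) = 1.30693
Sc = 1.30693 * 0.0894004
Sc = 0.1168 m


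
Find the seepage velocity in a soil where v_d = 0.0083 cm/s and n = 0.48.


Result: 0.01729 cm/s

Derivation:
Using v_s = v_d / n
v_s = 0.0083 / 0.48
v_s = 0.01729 cm/s


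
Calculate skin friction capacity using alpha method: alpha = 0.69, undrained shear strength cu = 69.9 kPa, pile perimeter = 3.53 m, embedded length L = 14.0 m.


Using Qs = alpha * cu * perimeter * L
Qs = 0.69 * 69.9 * 3.53 * 14.0
Qs = 2383.58 kN


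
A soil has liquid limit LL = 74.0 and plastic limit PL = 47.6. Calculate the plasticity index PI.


Using PI = LL - PL
PI = 74.0 - 47.6
PI = 26.4


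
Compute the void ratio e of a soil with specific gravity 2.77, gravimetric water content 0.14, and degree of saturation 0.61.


Using the relation e = Gs * w / S
e = 2.77 * 0.14 / 0.61
e = 0.6357


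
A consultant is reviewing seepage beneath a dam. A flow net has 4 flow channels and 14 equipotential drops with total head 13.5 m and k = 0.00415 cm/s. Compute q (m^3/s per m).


Convert k to m/s for unit consistency with H:
k = 0.00415 cm/s = 0.00415 / 100 m/s = 4.15e-05 m/s
Using q = k * H * Nf / Nd
Nf / Nd = 4 / 14 = 0.2857
q = 4.15e-05 * 13.5 * 0.2857
q = 0.0001601 m^3/s per m


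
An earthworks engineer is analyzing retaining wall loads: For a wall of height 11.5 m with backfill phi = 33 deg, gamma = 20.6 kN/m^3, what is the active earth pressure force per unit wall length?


Result: 401.57 kN/m

Derivation:
Compute active earth pressure coefficient:
Ka = tan^2(45 - phi/2) = tan^2(28.5) = 0.294801
Compute active force:
Pa = 0.5 * Ka * gamma * H^2
Pa = 0.5 * 0.294801 * 20.6 * 11.5^2
Pa = 401.57 kN/m


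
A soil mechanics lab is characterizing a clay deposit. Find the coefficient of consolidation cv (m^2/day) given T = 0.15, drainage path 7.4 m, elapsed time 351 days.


Using cv = T * H_dr^2 / t
H_dr^2 = 7.4^2 = 54.76
cv = 0.15 * 54.76 / 351
cv = 0.0234 m^2/day


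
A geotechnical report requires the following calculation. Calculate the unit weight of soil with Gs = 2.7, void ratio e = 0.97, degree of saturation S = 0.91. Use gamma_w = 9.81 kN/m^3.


Using gamma = gamma_w * (Gs + S*e) / (1 + e)
Numerator: Gs + S*e = 2.7 + 0.91*0.97 = 3.5827
Denominator: 1 + e = 1 + 0.97 = 1.97
gamma = 9.81 * 3.5827 / 1.97
gamma = 17.841 kN/m^3


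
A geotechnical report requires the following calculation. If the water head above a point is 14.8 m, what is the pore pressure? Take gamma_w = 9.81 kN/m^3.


Using u = gamma_w * h_w
u = 9.81 * 14.8
u = 145.19 kPa


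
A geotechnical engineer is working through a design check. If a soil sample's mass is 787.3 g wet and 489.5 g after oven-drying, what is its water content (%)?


Using w = (m_wet - m_dry) / m_dry * 100
m_wet - m_dry = 787.3 - 489.5 = 297.8 g
w = 297.8 / 489.5 * 100
w = 60.84 %


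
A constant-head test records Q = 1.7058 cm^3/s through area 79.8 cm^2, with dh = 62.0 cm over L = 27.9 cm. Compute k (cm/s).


Result: 0.009619 cm/s

Derivation:
Compute hydraulic gradient:
i = dh / L = 62.0 / 27.9 = 2.22222
Then apply Darcy's law:
k = Q / (A * i)
k = 1.7058 / (79.8 * 2.22222)
k = 1.7058 / 177.333
k = 0.009619 cm/s


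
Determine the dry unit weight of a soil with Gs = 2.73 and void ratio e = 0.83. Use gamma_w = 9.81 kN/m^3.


Using gamma_d = Gs * gamma_w / (1 + e)
gamma_d = 2.73 * 9.81 / (1 + 0.83)
gamma_d = 2.73 * 9.81 / 1.83
gamma_d = 14.635 kN/m^3


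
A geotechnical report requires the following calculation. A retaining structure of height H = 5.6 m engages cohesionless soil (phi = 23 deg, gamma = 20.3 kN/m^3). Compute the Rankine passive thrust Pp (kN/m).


Compute passive earth pressure coefficient:
Kp = tan^2(45 + phi/2) = tan^2(56.5) = 2.282623
Compute passive force:
Pp = 0.5 * Kp * gamma * H^2
Pp = 0.5 * 2.282623 * 20.3 * 5.6^2
Pp = 726.57 kN/m


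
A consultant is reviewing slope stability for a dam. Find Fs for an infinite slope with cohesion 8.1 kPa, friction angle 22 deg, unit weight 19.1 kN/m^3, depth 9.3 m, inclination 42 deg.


Result: 0.54

Derivation:
Using Fs = c / (gamma*H*sin(beta)*cos(beta)) + tan(phi)/tan(beta)
Cohesion contribution = 8.1 / (19.1*9.3*sin(42)*cos(42))
Cohesion contribution = 0.0917032
Friction contribution = tan(22)/tan(42) = 0.448717
Fs = 0.0917032 + 0.448717
Fs = 0.54


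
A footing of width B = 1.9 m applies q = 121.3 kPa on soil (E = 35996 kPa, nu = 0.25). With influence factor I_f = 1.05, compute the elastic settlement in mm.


Result: 6.303 mm

Derivation:
Using Se = q * B * (1 - nu^2) * I_f / E
1 - nu^2 = 1 - 0.25^2 = 0.9375
Se = 121.3 * 1.9 * 0.9375 * 1.05 / 35996
Se = 0.006303 m
Convert to mm: Se = 0.006303 * 1000 = 6.303 mm


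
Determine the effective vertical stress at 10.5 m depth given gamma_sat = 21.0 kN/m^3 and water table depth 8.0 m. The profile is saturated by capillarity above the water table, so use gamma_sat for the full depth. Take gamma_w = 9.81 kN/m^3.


Total stress = gamma_sat * depth
sigma = 21.0 * 10.5 = 220.5 kPa
Pore water pressure u = gamma_w * (depth - d_wt)
u = 9.81 * (10.5 - 8.0) = 24.525 kPa
Effective stress = sigma - u
sigma' = 220.5 - 24.525 = 195.98 kPa


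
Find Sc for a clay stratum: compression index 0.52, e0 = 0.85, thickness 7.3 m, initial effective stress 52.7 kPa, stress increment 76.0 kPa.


Result: 0.7957 m

Derivation:
Using Sc = Cc * H / (1 + e0) * log10((sigma0 + delta_sigma) / sigma0)
Stress ratio = (52.7 + 76.0) / 52.7 = 2.44213
log10(2.44213) = 0.387768
Cc * H / (1 + e0) = 0.52 * 7.3 / (1 + 0.85) = 2.05189
Sc = 2.05189 * 0.387768
Sc = 0.7957 m


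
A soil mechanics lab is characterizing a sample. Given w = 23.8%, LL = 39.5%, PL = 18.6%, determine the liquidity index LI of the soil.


First compute the plasticity index:
PI = LL - PL = 39.5 - 18.6 = 20.9
Then compute the liquidity index:
LI = (w - PL) / PI
LI = (23.8 - 18.6) / 20.9
LI = 0.249


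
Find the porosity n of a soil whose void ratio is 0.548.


Using the relation n = e / (1 + e)
n = 0.548 / (1 + 0.548)
n = 0.548 / 1.548
n = 0.354


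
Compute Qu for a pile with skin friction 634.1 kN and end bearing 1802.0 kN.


Result: 2436.1 kN

Derivation:
Using Qu = Qf + Qb
Qu = 634.1 + 1802.0
Qu = 2436.1 kN


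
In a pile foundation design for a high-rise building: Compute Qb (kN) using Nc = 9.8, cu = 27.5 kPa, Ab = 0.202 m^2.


Using Qb = Nc * cu * Ab
Qb = 9.8 * 27.5 * 0.202
Qb = 54.44 kN


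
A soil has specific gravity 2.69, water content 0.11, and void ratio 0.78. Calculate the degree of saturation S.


Result: 0.3794

Derivation:
Using S = Gs * w / e
S = 2.69 * 0.11 / 0.78
S = 0.3794


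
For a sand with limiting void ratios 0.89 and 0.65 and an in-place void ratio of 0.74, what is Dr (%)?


Result: 62.5 %

Derivation:
Using Dr = (e_max - e) / (e_max - e_min) * 100
e_max - e = 0.89 - 0.74 = 0.15
e_max - e_min = 0.89 - 0.65 = 0.24
Dr = 0.15 / 0.24 * 100
Dr = 62.5 %


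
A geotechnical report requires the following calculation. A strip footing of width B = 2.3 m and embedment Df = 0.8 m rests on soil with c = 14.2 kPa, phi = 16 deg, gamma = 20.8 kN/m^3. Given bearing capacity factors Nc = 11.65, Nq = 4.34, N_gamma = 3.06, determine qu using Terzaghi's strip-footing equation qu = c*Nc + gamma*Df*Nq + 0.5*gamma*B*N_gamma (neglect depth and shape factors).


Compute qu = c*Nc + gamma*Df*Nq + 0.5*gamma*B*N_gamma
Term 1: 14.2 * 11.65 = 165.43
Term 2: 20.8 * 0.8 * 4.34 = 72.2176
Term 3: 0.5 * 20.8 * 2.3 * 3.06 = 73.1952
qu = 165.43 + 72.2176 + 73.1952
qu = 310.84 kPa


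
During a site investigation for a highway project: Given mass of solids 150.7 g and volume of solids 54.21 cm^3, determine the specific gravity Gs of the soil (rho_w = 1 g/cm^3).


Result: 2.78

Derivation:
Using Gs = m_s / (V_s * rho_w)
Since rho_w = 1 g/cm^3:
Gs = 150.7 / 54.21
Gs = 2.78


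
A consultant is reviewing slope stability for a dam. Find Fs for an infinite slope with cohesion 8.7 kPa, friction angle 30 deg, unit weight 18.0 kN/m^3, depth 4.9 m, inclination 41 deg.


Using Fs = c / (gamma*H*sin(beta)*cos(beta)) + tan(phi)/tan(beta)
Cohesion contribution = 8.7 / (18.0*4.9*sin(41)*cos(41))
Cohesion contribution = 0.199218
Friction contribution = tan(30)/tan(41) = 0.664166
Fs = 0.199218 + 0.664166
Fs = 0.863


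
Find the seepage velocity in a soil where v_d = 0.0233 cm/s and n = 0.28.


Result: 0.08321 cm/s

Derivation:
Using v_s = v_d / n
v_s = 0.0233 / 0.28
v_s = 0.08321 cm/s


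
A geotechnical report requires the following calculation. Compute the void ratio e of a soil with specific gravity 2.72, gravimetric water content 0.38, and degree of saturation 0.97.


Using the relation e = Gs * w / S
e = 2.72 * 0.38 / 0.97
e = 1.0656


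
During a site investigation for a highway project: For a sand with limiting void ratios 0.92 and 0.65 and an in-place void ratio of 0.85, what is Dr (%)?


Using Dr = (e_max - e) / (e_max - e_min) * 100
e_max - e = 0.92 - 0.85 = 0.07
e_max - e_min = 0.92 - 0.65 = 0.27
Dr = 0.07 / 0.27 * 100
Dr = 25.93 %


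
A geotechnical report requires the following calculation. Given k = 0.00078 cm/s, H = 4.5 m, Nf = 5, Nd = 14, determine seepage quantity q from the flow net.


Result: 1.254e-05 m^3/s per m

Derivation:
Convert k to m/s for unit consistency with H:
k = 0.00078 cm/s = 0.00078 / 100 m/s = 7.8e-06 m/s
Using q = k * H * Nf / Nd
Nf / Nd = 5 / 14 = 0.3571
q = 7.8e-06 * 4.5 * 0.3571
q = 1.254e-05 m^3/s per m


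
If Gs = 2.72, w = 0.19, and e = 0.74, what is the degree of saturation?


Using S = Gs * w / e
S = 2.72 * 0.19 / 0.74
S = 0.6984


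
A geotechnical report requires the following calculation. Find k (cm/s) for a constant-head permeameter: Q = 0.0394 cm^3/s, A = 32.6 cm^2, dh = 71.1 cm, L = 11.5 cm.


Result: 0.000195 cm/s

Derivation:
Compute hydraulic gradient:
i = dh / L = 71.1 / 11.5 = 6.18261
Then apply Darcy's law:
k = Q / (A * i)
k = 0.0394 / (32.6 * 6.18261)
k = 0.0394 / 201.553
k = 0.000195 cm/s


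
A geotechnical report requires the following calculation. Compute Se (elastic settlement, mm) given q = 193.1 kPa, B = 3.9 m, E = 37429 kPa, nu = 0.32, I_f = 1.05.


Using Se = q * B * (1 - nu^2) * I_f / E
1 - nu^2 = 1 - 0.32^2 = 0.8976
Se = 193.1 * 3.9 * 0.8976 * 1.05 / 37429
Se = 0.018963 m
Convert to mm: Se = 0.018963 * 1000 = 18.963 mm


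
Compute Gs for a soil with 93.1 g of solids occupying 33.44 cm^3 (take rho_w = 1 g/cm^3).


Using Gs = m_s / (V_s * rho_w)
Since rho_w = 1 g/cm^3:
Gs = 93.1 / 33.44
Gs = 2.784


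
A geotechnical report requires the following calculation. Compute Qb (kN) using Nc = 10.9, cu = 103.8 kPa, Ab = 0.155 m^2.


Using Qb = Nc * cu * Ab
Qb = 10.9 * 103.8 * 0.155
Qb = 175.37 kN


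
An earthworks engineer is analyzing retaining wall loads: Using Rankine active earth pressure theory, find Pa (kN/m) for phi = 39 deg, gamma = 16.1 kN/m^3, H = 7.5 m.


Compute active earth pressure coefficient:
Ka = tan^2(45 - phi/2) = tan^2(25.5) = 0.227506
Compute active force:
Pa = 0.5 * Ka * gamma * H^2
Pa = 0.5 * 0.227506 * 16.1 * 7.5^2
Pa = 103.02 kN/m


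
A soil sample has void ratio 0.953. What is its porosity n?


Using the relation n = e / (1 + e)
n = 0.953 / (1 + 0.953)
n = 0.953 / 1.953
n = 0.488


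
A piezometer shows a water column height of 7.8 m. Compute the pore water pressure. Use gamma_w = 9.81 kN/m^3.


Using u = gamma_w * h_w
u = 9.81 * 7.8
u = 76.52 kPa


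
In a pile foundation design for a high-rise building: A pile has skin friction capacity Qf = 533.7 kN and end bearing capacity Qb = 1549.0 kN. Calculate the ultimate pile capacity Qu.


Using Qu = Qf + Qb
Qu = 533.7 + 1549.0
Qu = 2082.7 kN


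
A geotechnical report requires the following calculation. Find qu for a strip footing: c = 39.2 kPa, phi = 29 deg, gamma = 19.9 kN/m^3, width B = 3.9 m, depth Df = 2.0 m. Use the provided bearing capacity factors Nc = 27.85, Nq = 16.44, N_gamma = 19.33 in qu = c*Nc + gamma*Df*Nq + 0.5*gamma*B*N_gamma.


Result: 2496.13 kPa

Derivation:
Compute qu = c*Nc + gamma*Df*Nq + 0.5*gamma*B*N_gamma
Term 1: 39.2 * 27.85 = 1091.72
Term 2: 19.9 * 2.0 * 16.44 = 654.312
Term 3: 0.5 * 19.9 * 3.9 * 19.33 = 750.10065
qu = 1091.72 + 654.312 + 750.10065
qu = 2496.13 kPa


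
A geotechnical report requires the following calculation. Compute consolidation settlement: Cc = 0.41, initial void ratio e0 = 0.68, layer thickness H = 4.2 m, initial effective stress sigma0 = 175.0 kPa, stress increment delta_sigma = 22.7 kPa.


Using Sc = Cc * H / (1 + e0) * log10((sigma0 + delta_sigma) / sigma0)
Stress ratio = (175.0 + 22.7) / 175.0 = 1.12971
log10(1.12971) = 0.0529686
Cc * H / (1 + e0) = 0.41 * 4.2 / (1 + 0.68) = 1.025
Sc = 1.025 * 0.0529686
Sc = 0.0543 m


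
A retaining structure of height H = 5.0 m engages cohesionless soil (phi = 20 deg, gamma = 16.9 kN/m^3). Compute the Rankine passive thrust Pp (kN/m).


Compute passive earth pressure coefficient:
Kp = tan^2(45 + phi/2) = tan^2(55.0) = 2.039607
Compute passive force:
Pp = 0.5 * Kp * gamma * H^2
Pp = 0.5 * 2.039607 * 16.9 * 5.0^2
Pp = 430.87 kN/m


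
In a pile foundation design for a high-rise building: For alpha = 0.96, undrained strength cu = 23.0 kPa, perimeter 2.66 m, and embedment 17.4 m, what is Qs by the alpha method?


Result: 1021.95 kN

Derivation:
Using Qs = alpha * cu * perimeter * L
Qs = 0.96 * 23.0 * 2.66 * 17.4
Qs = 1021.95 kN


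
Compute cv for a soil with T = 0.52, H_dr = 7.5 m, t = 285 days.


Result: 0.10263 m^2/day

Derivation:
Using cv = T * H_dr^2 / t
H_dr^2 = 7.5^2 = 56.25
cv = 0.52 * 56.25 / 285
cv = 0.10263 m^2/day


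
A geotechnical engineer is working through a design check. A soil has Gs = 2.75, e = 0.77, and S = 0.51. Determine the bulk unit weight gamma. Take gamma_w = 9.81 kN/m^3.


Using gamma = gamma_w * (Gs + S*e) / (1 + e)
Numerator: Gs + S*e = 2.75 + 0.51*0.77 = 3.1427
Denominator: 1 + e = 1 + 0.77 = 1.77
gamma = 9.81 * 3.1427 / 1.77
gamma = 17.418 kN/m^3


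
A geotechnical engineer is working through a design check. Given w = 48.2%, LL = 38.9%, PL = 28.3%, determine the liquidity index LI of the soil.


Result: 1.877

Derivation:
First compute the plasticity index:
PI = LL - PL = 38.9 - 28.3 = 10.6
Then compute the liquidity index:
LI = (w - PL) / PI
LI = (48.2 - 28.3) / 10.6
LI = 1.877


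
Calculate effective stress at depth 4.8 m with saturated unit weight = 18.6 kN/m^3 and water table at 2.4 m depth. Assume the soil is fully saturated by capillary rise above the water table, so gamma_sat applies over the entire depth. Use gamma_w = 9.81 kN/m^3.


Total stress = gamma_sat * depth
sigma = 18.6 * 4.8 = 89.28 kPa
Pore water pressure u = gamma_w * (depth - d_wt)
u = 9.81 * (4.8 - 2.4) = 23.544 kPa
Effective stress = sigma - u
sigma' = 89.28 - 23.544 = 65.74 kPa


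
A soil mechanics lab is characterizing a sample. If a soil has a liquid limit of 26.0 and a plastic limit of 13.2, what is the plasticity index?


Result: 12.8

Derivation:
Using PI = LL - PL
PI = 26.0 - 13.2
PI = 12.8


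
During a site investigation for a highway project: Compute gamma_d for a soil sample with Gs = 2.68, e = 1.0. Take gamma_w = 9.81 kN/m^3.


Result: 13.145 kN/m^3

Derivation:
Using gamma_d = Gs * gamma_w / (1 + e)
gamma_d = 2.68 * 9.81 / (1 + 1.0)
gamma_d = 2.68 * 9.81 / 2.0
gamma_d = 13.145 kN/m^3


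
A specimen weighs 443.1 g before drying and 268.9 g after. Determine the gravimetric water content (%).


Using w = (m_wet - m_dry) / m_dry * 100
m_wet - m_dry = 443.1 - 268.9 = 174.2 g
w = 174.2 / 268.9 * 100
w = 64.78 %


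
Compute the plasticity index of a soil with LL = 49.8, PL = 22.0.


Using PI = LL - PL
PI = 49.8 - 22.0
PI = 27.8


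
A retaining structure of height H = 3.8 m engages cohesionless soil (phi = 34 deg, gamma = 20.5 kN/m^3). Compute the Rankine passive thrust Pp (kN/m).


Compute passive earth pressure coefficient:
Kp = tan^2(45 + phi/2) = tan^2(62.0) = 3.537132
Compute passive force:
Pp = 0.5 * Kp * gamma * H^2
Pp = 0.5 * 3.537132 * 20.5 * 3.8^2
Pp = 523.53 kN/m


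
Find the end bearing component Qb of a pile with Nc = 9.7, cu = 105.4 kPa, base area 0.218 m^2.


Result: 222.88 kN

Derivation:
Using Qb = Nc * cu * Ab
Qb = 9.7 * 105.4 * 0.218
Qb = 222.88 kN


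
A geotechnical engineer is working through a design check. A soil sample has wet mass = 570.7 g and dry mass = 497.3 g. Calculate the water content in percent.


Using w = (m_wet - m_dry) / m_dry * 100
m_wet - m_dry = 570.7 - 497.3 = 73.4 g
w = 73.4 / 497.3 * 100
w = 14.76 %


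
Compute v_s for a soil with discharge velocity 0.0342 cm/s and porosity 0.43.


Using v_s = v_d / n
v_s = 0.0342 / 0.43
v_s = 0.07953 cm/s


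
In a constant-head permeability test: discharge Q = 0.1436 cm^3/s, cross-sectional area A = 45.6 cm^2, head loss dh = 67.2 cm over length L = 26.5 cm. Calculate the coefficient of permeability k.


Compute hydraulic gradient:
i = dh / L = 67.2 / 26.5 = 2.53585
Then apply Darcy's law:
k = Q / (A * i)
k = 0.1436 / (45.6 * 2.53585)
k = 0.1436 / 115.635
k = 0.001242 cm/s


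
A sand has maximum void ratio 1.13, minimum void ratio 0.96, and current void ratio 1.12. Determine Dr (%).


Using Dr = (e_max - e) / (e_max - e_min) * 100
e_max - e = 1.13 - 1.12 = 0.01
e_max - e_min = 1.13 - 0.96 = 0.17
Dr = 0.01 / 0.17 * 100
Dr = 5.88 %
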